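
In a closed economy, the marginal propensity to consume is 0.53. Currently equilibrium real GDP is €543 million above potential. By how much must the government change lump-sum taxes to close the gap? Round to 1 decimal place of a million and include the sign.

Spending multiplier = 1/(1 − MPC) = 1/(1 − 0.53) = 1/0.47 ≈ 2.128.
Tax multiplier = −c·k = −0.53/0.47 ≈ −1.128. Need ΔY = −€543 million, so ΔT = ΔY/(−c·k) = −(−€543 million) × 0.47 / 0.53 ≈ +€481.5 million.
The government should raise lump-sum taxes by €481.5 million.

+€481.5 million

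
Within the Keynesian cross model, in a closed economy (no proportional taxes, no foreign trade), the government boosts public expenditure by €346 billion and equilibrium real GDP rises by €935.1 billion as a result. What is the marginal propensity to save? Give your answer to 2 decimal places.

0.37

Implied spending multiplier k = ΔY/ΔG = 935.1/346 ≈ 2.7026.
Since k = 1/(1 − MPC), MPC = 1 − 1/k = 1 − ΔG/ΔY = 1 − 346/935.1 ≈ 0.63.
MPS = 1 − MPC = 0.37.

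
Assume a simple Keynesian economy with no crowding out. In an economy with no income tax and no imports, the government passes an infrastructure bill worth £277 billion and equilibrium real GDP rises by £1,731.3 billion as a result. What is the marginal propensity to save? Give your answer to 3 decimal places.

0.160

Implied spending multiplier k = ΔY/ΔG = 1,731.3/277 ≈ 6.2502.
Since k = 1/(1 − MPC), MPC = 1 − 1/k = 1 − ΔG/ΔY = 1 − 277/1,731.3 ≈ 0.840.
MPS = 1 − MPC = 0.160.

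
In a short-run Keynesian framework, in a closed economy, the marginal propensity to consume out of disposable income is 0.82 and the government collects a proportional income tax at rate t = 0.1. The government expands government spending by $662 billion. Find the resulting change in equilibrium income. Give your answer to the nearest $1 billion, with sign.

+$2,527 billion

Government-spending multiplier = 1/(1 − c(1−t)) = 1/(1 − 0.82×0.9) = 1/0.262 ≈ 3.817.
ΔY = k × ΔG = (+$662 billion) / 0.262 ≈ +$2,527 billion.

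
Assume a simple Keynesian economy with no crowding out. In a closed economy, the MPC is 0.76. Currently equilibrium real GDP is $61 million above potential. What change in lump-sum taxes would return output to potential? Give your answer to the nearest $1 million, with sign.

+$19 million

Spending multiplier = 1/(1 − MPC) = 1/(1 − 0.76) = 1/0.24 ≈ 4.167.
Tax multiplier = −c·k = −0.76/0.24 ≈ −3.167. Need ΔY = −$61 million, so ΔT = ΔY/(−c·k) = −(−$61 million) × 0.24 / 0.76 ≈ +$19 million.
The government should raise lump-sum taxes by $19 million.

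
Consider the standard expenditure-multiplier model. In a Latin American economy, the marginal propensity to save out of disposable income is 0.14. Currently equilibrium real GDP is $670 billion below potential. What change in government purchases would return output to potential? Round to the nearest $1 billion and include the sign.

+$94 billion

MPC = 1 − MPS = 1 − 0.14 = 0.86.
Spending multiplier = 1/(1 − MPC) = 1/(1 − 0.86) = 1/0.14 ≈ 7.143.
Need ΔY = +$670 billion, so ΔG = ΔY/k = (+$670 billion) × 0.14 ≈ +$94 billion.
The government should increase government purchases by $94 billion.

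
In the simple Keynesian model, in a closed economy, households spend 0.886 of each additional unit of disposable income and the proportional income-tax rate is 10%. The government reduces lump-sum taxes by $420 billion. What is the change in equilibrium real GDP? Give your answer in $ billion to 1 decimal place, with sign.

+$1,836.7 billion

A lump-sum tax change of −$420 billion shifts disposable income by +$420 billion; first-round consumption changes by −c × ΔT = −0.886 × (−$420 billion) = +$372.12 billion.
Expenditure multiplier = 1/(1 − c(1−t)) = 1/(1 − 0.886×0.9) = 1/0.2026 ≈ 4.936.
The tax multiplier is −c × k ≈ −4.373, so ΔY = k × (−c·ΔT) = (+$372.12 billion) / 0.2026 ≈ +$1,836.7 billion.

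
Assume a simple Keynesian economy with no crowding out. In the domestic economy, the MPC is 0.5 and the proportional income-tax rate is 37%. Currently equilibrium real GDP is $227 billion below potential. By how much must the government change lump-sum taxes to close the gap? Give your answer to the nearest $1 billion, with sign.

Spending multiplier = 1/(1 − c(1−t)) = 1/(1 − 0.5×0.63) = 1/0.685 ≈ 1.46.
Tax multiplier = −c·k = −0.5/0.685 ≈ −0.73. Need ΔY = +$227 billion, so ΔT = ΔY/(−c·k) = −(+$227 billion) × 0.685 / 0.5 ≈ −$311 billion.
The government should cut lump-sum taxes by $311 billion.

−$311 billion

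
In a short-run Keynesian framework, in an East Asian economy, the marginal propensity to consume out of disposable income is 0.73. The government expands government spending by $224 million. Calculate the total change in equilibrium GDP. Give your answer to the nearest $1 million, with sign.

Government-spending multiplier = 1/(1 − MPC) = 1/(1 − 0.73) = 1/0.27 ≈ 3.704.
ΔY = k × ΔG = (+$224 million) / 0.27 ≈ +$830 million.

+$830 million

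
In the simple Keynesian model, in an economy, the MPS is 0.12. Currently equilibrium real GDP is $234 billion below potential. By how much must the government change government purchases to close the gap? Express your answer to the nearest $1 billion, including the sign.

MPC = 1 − MPS = 1 − 0.12 = 0.88.
Spending multiplier = 1/(1 − MPC) = 1/(1 − 0.88) = 1/0.12 ≈ 8.333.
Need ΔY = +$234 billion, so ΔG = ΔY/k = (+$234 billion) × 0.12 ≈ +$28 billion.
The government should increase government purchases by $28 billion.

+$28 billion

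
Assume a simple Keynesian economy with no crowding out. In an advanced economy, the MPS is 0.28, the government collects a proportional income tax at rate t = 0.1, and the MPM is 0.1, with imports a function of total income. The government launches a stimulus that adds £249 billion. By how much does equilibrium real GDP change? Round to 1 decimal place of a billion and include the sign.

+£550.9 billion

MPC = 1 − MPS = 1 − 0.28 = 0.72.
Expenditure multiplier = 1/(1 − c(1−t) + m) = 1/(1 − 0.72×0.9 + 0.1) = 1/0.452 ≈ 2.212.
ΔY = k × ΔG = (+£249 billion) / 0.452 ≈ +£550.9 billion.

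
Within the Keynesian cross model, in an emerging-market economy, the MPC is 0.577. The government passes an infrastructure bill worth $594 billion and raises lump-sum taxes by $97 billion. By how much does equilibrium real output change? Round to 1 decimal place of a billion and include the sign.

Expenditure multiplier = 1/(1 − MPC) = 1/(1 − 0.577) = 1/0.423 ≈ 2.364.
ΔG contributes k·ΔG = (+$594 billion) / 0.423 ≈ +$1,404.3 billion.
ΔT of +$97 billion changes first-round spending by −c·ΔT = −$55.969 billion, contributing k·(−c·ΔT) = (−$55.969 billion) / 0.423 ≈ −$132.3 billion.
Net ΔY = k(ΔG − c·ΔT) = (+$538.031 billion) / 0.423 ≈ +$1,271.9 billion.

+$1,271.9 billion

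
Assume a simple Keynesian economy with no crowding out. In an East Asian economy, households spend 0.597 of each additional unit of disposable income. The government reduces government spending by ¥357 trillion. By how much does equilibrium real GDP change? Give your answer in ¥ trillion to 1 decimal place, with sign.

−¥885.9 trillion

Spending multiplier = 1/(1 − MPC) = 1/(1 − 0.597) = 1/0.403 ≈ 2.481.
ΔY = k × ΔG = (−¥357 trillion) / 0.403 ≈ −¥885.9 trillion.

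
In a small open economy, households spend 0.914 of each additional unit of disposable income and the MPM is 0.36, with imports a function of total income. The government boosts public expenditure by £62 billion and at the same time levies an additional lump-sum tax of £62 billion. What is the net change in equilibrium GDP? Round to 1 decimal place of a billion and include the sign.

Expenditure multiplier = 1/(1 − c + m) = 1/(1 − 0.914 + 0.36) = 1/0.446 ≈ 2.242.
ΔG contributes k·ΔG = (+£62 billion) / 0.446 ≈ +£139 billion.
ΔT of +£62 billion changes first-round spending by −c·ΔT = −£56.668 billion, contributing k·(−c·ΔT) = (−£56.668 billion) / 0.446 ≈ −£127.1 billion.
Net ΔY = k(ΔG − c·ΔT) = (+£5.332 billion) / 0.446 ≈ +£12 billion.

+£12.0 billion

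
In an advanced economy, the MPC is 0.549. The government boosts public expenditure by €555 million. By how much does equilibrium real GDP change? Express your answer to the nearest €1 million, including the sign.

Spending multiplier = 1/(1 − MPC) = 1/(1 − 0.549) = 1/0.451 ≈ 2.217.
ΔY = k × ΔG = (+€555 million) / 0.451 ≈ +€1,231 million.

+€1,231 million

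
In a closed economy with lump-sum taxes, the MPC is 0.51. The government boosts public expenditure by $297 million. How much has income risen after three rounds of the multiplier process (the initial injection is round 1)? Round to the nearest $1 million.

$526 million

Round 1 adds ΔG = $297 million; each later round is MPC = 0.51 times the previous.
After 3 rounds: 297 + 151.47 + 77.2497 = ΔG·(1 − c^3)/(1 − c) = 297 × (1 − 0.132651)/0.49 ≈ $526 million.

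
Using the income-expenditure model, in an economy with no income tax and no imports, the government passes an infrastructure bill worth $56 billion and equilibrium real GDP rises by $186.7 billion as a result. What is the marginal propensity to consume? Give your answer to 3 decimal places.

Implied spending multiplier k = ΔY/ΔG = 186.7/56 ≈ 3.3339.
Since k = 1/(1 − MPC), MPC = 1 − 1/k = 1 − ΔG/ΔY = 1 − 56/186.7 ≈ 0.700.

0.700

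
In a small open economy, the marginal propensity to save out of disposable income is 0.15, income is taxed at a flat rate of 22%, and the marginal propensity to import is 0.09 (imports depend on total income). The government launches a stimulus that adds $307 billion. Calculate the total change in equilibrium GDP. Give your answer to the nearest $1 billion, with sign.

+$719 billion

MPC = 1 − MPS = 1 − 0.15 = 0.85.
Spending multiplier = 1/(1 − c(1−t) + m) = 1/(1 − 0.85×0.78 + 0.09) = 1/0.427 ≈ 2.342.
ΔY = k × ΔG = (+$307 billion) / 0.427 ≈ +$719 billion.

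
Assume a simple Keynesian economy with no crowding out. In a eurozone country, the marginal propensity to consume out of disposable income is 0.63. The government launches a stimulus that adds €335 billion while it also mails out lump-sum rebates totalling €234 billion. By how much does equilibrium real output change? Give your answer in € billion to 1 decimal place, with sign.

+€1,303.8 billion

Expenditure multiplier = 1/(1 − MPC) = 1/(1 − 0.63) = 1/0.37 ≈ 2.703.
ΔG contributes k·ΔG = (+€335 billion) / 0.37 ≈ +€905.4 billion.
ΔT of −€234 billion changes first-round spending by −c·ΔT = +€147.42 billion, contributing k·(−c·ΔT) = (+€147.42 billion) / 0.37 ≈ +€398.4 billion.
Net ΔY = k(ΔG − c·ΔT) = (+€482.42 billion) / 0.37 ≈ +€1,303.8 billion.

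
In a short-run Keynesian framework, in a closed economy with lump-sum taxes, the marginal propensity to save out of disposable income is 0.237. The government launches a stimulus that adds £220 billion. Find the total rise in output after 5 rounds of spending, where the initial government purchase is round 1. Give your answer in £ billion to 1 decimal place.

£688.2 billion

MPC = 1 − MPS = 1 − 0.237 = 0.763.
Round 1 adds ΔG = £220 billion; each later round is MPC = 0.763 times the previous.
After 5 rounds: 220 + 167.86 + 128.07718 + 97.72288834 + 74.56256380342 = ΔG·(1 − c^5)/(1 − c) = 220 × (1 − 0.258596528100043)/0.237 ≈ £688.2 billion.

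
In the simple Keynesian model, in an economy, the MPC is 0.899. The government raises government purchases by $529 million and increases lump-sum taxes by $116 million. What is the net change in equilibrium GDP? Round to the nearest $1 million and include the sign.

+$4,205 million

Expenditure multiplier = 1/(1 − MPC) = 1/(1 − 0.899) = 1/0.101 ≈ 9.901.
ΔG contributes k·ΔG = (+$529 million) / 0.101 ≈ +$5,237.6 million.
ΔT of +$116 million changes first-round spending by −c·ΔT = −$104.284 million, contributing k·(−c·ΔT) = (−$104.284 million) / 0.101 ≈ −$1,032.5 million.
Net ΔY = k(ΔG − c·ΔT) = (+$424.716 million) / 0.101 ≈ +$4,205 million.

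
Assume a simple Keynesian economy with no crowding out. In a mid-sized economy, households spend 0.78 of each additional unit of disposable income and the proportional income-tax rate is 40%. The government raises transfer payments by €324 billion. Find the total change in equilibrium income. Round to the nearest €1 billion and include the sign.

The transfer change shifts disposable income by +€324 billion, so first-round consumption changes by c·ΔTR = 0.78 × (+€324 billion) = +€252.72 billion.
Expenditure multiplier = 1/(1 − c(1−t)) = 1/(1 − 0.78×0.6) = 1/0.532 ≈ 1.88.
The transfer multiplier is c × k ≈ 1.466, so ΔY = k × (c·ΔTR) = (+€252.72 billion) / 0.532 ≈ +€475 billion.

+€475 billion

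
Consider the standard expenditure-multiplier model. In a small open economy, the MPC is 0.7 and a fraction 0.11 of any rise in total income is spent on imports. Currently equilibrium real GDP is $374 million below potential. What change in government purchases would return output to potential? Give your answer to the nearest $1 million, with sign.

Spending multiplier = 1/(1 − c + m) = 1/(1 − 0.7 + 0.11) = 1/0.41 ≈ 2.439.
Need ΔY = +$374 million, so ΔG = ΔY/k = (+$374 million) × 0.41 ≈ +$153 million.
The government should increase government purchases by $153 million.

+$153 million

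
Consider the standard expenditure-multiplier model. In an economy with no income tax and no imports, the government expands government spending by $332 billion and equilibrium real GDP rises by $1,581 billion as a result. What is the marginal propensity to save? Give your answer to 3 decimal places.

0.210

Implied spending multiplier k = ΔY/ΔG = 1,581/332 ≈ 4.762.
Since k = 1/(1 − MPC), MPC = 1 − 1/k = 1 − ΔG/ΔY = 1 − 332/1,581 ≈ 0.790.
MPS = 1 − MPC = 0.210.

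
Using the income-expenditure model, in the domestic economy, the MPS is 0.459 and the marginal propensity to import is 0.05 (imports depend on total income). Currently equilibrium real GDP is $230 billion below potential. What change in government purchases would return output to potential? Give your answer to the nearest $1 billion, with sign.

+$117 billion

MPC = 1 − MPS = 1 − 0.459 = 0.541.
Spending multiplier = 1/(1 − c + m) = 1/(1 − 0.541 + 0.05) = 1/0.509 ≈ 1.965.
Need ΔY = +$230 billion, so ΔG = ΔY/k = (+$230 billion) × 0.509 ≈ +$117 billion.
The government should increase government purchases by $117 billion.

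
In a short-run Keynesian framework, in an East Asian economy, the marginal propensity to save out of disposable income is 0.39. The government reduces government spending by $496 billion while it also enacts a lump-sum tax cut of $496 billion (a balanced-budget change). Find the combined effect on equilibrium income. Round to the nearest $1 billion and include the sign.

MPC = 1 − MPS = 1 − 0.39 = 0.61.
Expenditure multiplier = 1/(1 − MPC) = 1/(1 − 0.61) = 1/0.39 ≈ 2.564.
ΔG contributes k·ΔG = (−$496 billion) / 0.39 ≈ −$1,271.8 billion.
ΔT of −$496 billion changes first-round spending by −c·ΔT = +$302.56 billion, contributing k·(−c·ΔT) = (+$302.56 billion) / 0.39 ≈ +$775.8 billion.
With ΔG = ΔT and no other leakages, the balanced-budget multiplier is 1, so ΔY = ΔG = −$496 billion.

−$496 billion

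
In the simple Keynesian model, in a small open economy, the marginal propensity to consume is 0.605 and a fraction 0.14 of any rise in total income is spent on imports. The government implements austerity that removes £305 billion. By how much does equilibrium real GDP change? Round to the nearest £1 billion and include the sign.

−£570 billion

Spending multiplier = 1/(1 − c + m) = 1/(1 − 0.605 + 0.14) = 1/0.535 ≈ 1.869.
ΔY = k × ΔG = (−£305 billion) / 0.535 ≈ −£570 billion.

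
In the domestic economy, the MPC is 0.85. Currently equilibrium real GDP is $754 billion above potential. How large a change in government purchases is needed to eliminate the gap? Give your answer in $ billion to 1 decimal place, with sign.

Spending multiplier = 1/(1 − MPC) = 1/(1 − 0.85) = 1/0.15 ≈ 6.667.
Need ΔY = −$754 billion, so ΔG = ΔY/k = (−$754 billion) × 0.15 = −$113.1 billion.
The government should cut government purchases by $113.1 billion.

−$113.1 billion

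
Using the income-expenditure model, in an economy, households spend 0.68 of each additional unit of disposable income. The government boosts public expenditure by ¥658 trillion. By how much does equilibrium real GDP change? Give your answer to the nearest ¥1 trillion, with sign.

+¥2,056 trillion

Government-spending multiplier = 1/(1 − MPC) = 1/(1 − 0.68) = 1/0.32 = 3.125.
ΔY = k × ΔG = (+¥658 trillion) / 0.32 ≈ +¥2,056 trillion.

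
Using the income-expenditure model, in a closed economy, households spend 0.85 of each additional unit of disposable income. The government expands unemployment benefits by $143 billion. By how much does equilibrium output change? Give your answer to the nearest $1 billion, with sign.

+$810 billion

The transfer change shifts disposable income by +$143 billion, so first-round consumption changes by c·ΔTR = 0.85 × (+$143 billion) = +$121.55 billion.
Expenditure multiplier = 1/(1 − MPC) = 1/(1 − 0.85) = 1/0.15 ≈ 6.667.
The transfer multiplier is c × k ≈ 5.667, so ΔY = k × (c·ΔTR) = (+$121.55 billion) / 0.15 ≈ +$810 billion.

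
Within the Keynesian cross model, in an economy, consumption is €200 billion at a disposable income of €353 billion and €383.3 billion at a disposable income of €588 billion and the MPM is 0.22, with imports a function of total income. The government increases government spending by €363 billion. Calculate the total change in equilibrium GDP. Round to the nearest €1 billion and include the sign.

MPC = ΔC/ΔYd = (383.3 − 200)/(588 − 353) = 183.3/235 = 0.78.
Expenditure multiplier = 1/(1 − c + m) = 1/(1 − 0.78 + 0.22) = 1/0.44 ≈ 2.273.
ΔY = k × ΔG = (+€363 billion) / 0.44 = +€825 billion.

+€825 billion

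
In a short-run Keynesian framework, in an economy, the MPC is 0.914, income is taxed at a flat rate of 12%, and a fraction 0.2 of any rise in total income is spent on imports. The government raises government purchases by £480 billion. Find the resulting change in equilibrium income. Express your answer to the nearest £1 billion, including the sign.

Government-spending multiplier = 1/(1 − c(1−t) + m) = 1/(1 − 0.914×0.88 + 0.2) = 1/0.39568 ≈ 2.527.
ΔY = k × ΔG = (+£480 billion) / 0.39568 ≈ +£1,213 billion.

+£1,213 billion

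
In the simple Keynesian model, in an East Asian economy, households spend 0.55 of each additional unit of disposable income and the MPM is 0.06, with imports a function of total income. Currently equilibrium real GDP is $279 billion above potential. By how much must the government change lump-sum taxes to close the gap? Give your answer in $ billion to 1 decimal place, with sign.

+$258.7 billion

Spending multiplier = 1/(1 − c + m) = 1/(1 − 0.55 + 0.06) = 1/0.51 ≈ 1.961.
Tax multiplier = −c·k = −0.55/0.51 ≈ −1.078. Need ΔY = −$279 billion, so ΔT = ΔY/(−c·k) = −(−$279 billion) × 0.51 / 0.55 ≈ +$258.7 billion.
The government should raise lump-sum taxes by $258.7 billion.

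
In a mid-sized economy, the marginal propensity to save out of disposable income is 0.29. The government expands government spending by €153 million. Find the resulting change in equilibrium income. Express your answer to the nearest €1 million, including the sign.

+€528 million

MPC = 1 − MPS = 1 − 0.29 = 0.71.
Government-spending multiplier = 1/(1 − MPC) = 1/(1 − 0.71) = 1/0.29 ≈ 3.448.
ΔY = k × ΔG = (+€153 million) / 0.29 ≈ +€528 million.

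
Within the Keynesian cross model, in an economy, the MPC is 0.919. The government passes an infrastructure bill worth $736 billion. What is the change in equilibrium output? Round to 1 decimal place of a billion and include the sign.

Expenditure multiplier = 1/(1 − MPC) = 1/(1 − 0.919) = 1/0.081 ≈ 12.346.
ΔY = k × ΔG = (+$736 billion) / 0.081 ≈ +$9,086.4 billion.

+$9,086.4 billion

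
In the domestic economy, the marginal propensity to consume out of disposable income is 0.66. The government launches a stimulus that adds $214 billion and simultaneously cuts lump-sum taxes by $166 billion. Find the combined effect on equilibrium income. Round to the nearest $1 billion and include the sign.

Expenditure multiplier = 1/(1 − MPC) = 1/(1 − 0.66) = 1/0.34 ≈ 2.941.
ΔG contributes k·ΔG = (+$214 billion) / 0.34 ≈ +$629.4 billion.
ΔT of −$166 billion changes first-round spending by −c·ΔT = +$109.56 billion, contributing k·(−c·ΔT) = (+$109.56 billion) / 0.34 ≈ +$322.2 billion.
Net ΔY = k(ΔG − c·ΔT) = (+$323.56 billion) / 0.34 ≈ +$952 billion.

+$952 billion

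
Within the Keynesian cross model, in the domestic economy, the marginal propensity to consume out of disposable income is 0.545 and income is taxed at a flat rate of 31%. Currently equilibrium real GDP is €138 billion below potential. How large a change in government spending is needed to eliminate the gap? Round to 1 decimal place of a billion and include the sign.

+€86.1 billion

Spending multiplier = 1/(1 − c(1−t)) = 1/(1 − 0.545×0.69) = 1/0.62395 ≈ 1.603.
Need ΔY = +€138 billion, so ΔG = ΔY/k = (+€138 billion) × 0.62395 ≈ +€86.1 billion.
The government should increase government spending by €86.1 billion.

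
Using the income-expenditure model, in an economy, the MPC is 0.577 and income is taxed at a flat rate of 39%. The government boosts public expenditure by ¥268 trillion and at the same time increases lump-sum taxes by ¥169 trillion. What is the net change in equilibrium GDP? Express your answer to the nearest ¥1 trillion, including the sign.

Expenditure multiplier = 1/(1 − c(1−t)) = 1/(1 − 0.577×0.61) = 1/0.64803 ≈ 1.543.
ΔG contributes k·ΔG = (+¥268 trillion) / 0.64803 ≈ +¥413.6 trillion.
ΔT of +¥169 trillion changes first-round spending by −c·ΔT = −¥97.513 trillion, contributing k·(−c·ΔT) = (−¥97.513 trillion) / 0.64803 ≈ −¥150.5 trillion.
Net ΔY = k(ΔG − c·ΔT) = (+¥170.487 trillion) / 0.64803 ≈ +¥263 trillion.

+¥263 trillion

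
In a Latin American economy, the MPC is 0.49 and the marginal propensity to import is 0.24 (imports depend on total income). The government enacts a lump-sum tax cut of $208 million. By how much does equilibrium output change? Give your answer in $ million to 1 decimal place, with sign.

+$135.9 million

A lump-sum tax change of −$208 million shifts disposable income by +$208 million; first-round consumption changes by −c × ΔT = −0.49 × (−$208 million) = +$101.92 million.
Expenditure multiplier = 1/(1 − c + m) = 1/(1 − 0.49 + 0.24) = 1/0.75 ≈ 1.333.
The tax multiplier is −c × k ≈ −0.653, so ΔY = k × (−c·ΔT) = (+$101.92 million) / 0.75 ≈ +$135.9 million.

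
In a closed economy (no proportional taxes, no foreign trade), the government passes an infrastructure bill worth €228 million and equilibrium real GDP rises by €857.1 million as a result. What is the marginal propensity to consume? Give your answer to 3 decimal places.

Implied spending multiplier k = ΔY/ΔG = 857.1/228 ≈ 3.7592.
Since k = 1/(1 − MPC), MPC = 1 − 1/k = 1 − ΔG/ΔY = 1 − 228/857.1 ≈ 0.734.

0.734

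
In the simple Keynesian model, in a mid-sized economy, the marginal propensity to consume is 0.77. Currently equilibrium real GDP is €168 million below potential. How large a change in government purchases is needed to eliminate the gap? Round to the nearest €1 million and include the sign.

+€39 million

Spending multiplier = 1/(1 − MPC) = 1/(1 − 0.77) = 1/0.23 ≈ 4.348.
Need ΔY = +€168 million, so ΔG = ΔY/k = (+€168 million) × 0.23 ≈ +€39 million.
The government should increase government purchases by €39 million.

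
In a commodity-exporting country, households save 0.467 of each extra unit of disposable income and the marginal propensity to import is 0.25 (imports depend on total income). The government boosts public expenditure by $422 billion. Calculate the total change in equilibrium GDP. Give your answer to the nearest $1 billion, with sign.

+$589 billion

MPC = 1 − MPS = 1 − 0.467 = 0.533.
Government-spending multiplier = 1/(1 − c + m) = 1/(1 − 0.533 + 0.25) = 1/0.717 ≈ 1.395.
ΔY = k × ΔG = (+$422 billion) / 0.717 ≈ +$589 billion.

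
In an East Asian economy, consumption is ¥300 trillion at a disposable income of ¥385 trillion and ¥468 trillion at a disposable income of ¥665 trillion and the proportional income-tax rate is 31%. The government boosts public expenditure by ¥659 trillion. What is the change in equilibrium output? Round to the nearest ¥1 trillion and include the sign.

+¥1,125 trillion

MPC = ΔC/ΔYd = (468 − 300)/(665 − 385) = 168/280 = 0.6.
Government-spending multiplier = 1/(1 − c(1−t)) = 1/(1 − 0.6×0.69) = 1/0.586 ≈ 1.706.
ΔY = k × ΔG = (+¥659 trillion) / 0.586 ≈ +¥1,125 trillion.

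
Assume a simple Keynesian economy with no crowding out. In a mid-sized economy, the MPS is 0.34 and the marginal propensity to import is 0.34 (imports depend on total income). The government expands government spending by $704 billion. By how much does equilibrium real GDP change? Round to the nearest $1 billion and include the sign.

+$1,035 billion

MPC = 1 − MPS = 1 − 0.34 = 0.66.
Spending multiplier = 1/(1 − c + m) = 1/(1 − 0.66 + 0.34) = 1/0.68 ≈ 1.471.
ΔY = k × ΔG = (+$704 billion) / 0.68 ≈ +$1,035 billion.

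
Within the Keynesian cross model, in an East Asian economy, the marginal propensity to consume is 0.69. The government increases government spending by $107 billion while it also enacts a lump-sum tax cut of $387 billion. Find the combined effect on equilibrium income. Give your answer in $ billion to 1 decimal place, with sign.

+$1,206.5 billion

Expenditure multiplier = 1/(1 − MPC) = 1/(1 − 0.69) = 1/0.31 ≈ 3.226.
ΔG contributes k·ΔG = (+$107 billion) / 0.31 ≈ +$345.2 billion.
ΔT of −$387 billion changes first-round spending by −c·ΔT = +$267.03 billion, contributing k·(−c·ΔT) = (+$267.03 billion) / 0.31 ≈ +$861.4 billion.
Net ΔY = k(ΔG − c·ΔT) = (+$374.03 billion) / 0.31 ≈ +$1,206.5 billion.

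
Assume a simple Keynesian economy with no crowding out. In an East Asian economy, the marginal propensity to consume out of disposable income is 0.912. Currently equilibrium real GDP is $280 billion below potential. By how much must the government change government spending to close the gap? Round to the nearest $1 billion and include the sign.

Spending multiplier = 1/(1 − MPC) = 1/(1 − 0.912) = 1/0.088 ≈ 11.364.
Need ΔY = +$280 billion, so ΔG = ΔY/k = (+$280 billion) × 0.088 ≈ +$25 billion.
The government should increase government spending by $25 billion.

+$25 billion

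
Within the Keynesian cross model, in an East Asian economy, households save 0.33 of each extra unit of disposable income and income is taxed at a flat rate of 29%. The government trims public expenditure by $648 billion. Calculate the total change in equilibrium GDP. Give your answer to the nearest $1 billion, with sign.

MPC = 1 − MPS = 1 − 0.33 = 0.67.
Expenditure multiplier = 1/(1 − c(1−t)) = 1/(1 − 0.67×0.71) = 1/0.5243 ≈ 1.907.
ΔY = k × ΔG = (−$648 billion) / 0.5243 ≈ −$1,236 billion.

−$1,236 billion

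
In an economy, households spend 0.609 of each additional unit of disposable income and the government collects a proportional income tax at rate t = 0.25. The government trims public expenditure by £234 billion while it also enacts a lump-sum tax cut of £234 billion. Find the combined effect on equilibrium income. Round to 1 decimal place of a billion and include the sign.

−£168.4 billion

Expenditure multiplier = 1/(1 − c(1−t)) = 1/(1 − 0.609×0.75) = 1/0.54325 ≈ 1.841.
ΔG contributes k·ΔG = (−£234 billion) / 0.54325 ≈ −£430.7 billion.
ΔT of −£234 billion changes first-round spending by −c·ΔT = +£142.506 billion, contributing k·(−c·ΔT) = (+£142.506 billion) / 0.54325 ≈ +£262.3 billion.
Net ΔY = k(ΔG − c·ΔT) = (−£91.494 billion) / 0.54325 ≈ −£168.4 billion.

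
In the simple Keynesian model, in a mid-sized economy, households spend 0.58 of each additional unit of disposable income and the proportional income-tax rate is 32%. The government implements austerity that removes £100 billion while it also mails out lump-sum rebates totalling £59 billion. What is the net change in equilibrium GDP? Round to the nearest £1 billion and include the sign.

−£109 billion

Expenditure multiplier = 1/(1 − c(1−t)) = 1/(1 − 0.58×0.68) = 1/0.6056 ≈ 1.651.
ΔG contributes k·ΔG = (−£100 billion) / 0.6056 ≈ −£165.1 billion.
ΔT of −£59 billion changes first-round spending by −c·ΔT = +£34.22 billion, contributing k·(−c·ΔT) = (+£34.22 billion) / 0.6056 ≈ +£56.5 billion.
Net ΔY = k(ΔG − c·ΔT) = (−£65.78 billion) / 0.6056 ≈ −£109 billion.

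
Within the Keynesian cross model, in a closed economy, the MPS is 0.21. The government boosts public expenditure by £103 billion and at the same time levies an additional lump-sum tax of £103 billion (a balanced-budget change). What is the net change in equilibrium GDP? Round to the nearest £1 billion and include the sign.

+£103 billion

MPC = 1 − MPS = 1 − 0.21 = 0.79.
Expenditure multiplier = 1/(1 − MPC) = 1/(1 − 0.79) = 1/0.21 ≈ 4.762.
ΔG contributes k·ΔG = (+£103 billion) / 0.21 ≈ +£490.5 billion.
ΔT of +£103 billion changes first-round spending by −c·ΔT = −£81.37 billion, contributing k·(−c·ΔT) = (−£81.37 billion) / 0.21 ≈ −£387.5 billion.
With ΔG = ΔT and no other leakages, the balanced-budget multiplier is 1, so ΔY = ΔG = +£103 billion.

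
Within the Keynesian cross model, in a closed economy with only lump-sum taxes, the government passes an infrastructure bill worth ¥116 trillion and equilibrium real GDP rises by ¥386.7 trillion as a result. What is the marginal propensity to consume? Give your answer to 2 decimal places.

0.70

Implied spending multiplier k = ΔY/ΔG = 386.7/116 ≈ 3.3336.
Since k = 1/(1 − MPC), MPC = 1 − 1/k = 1 − ΔG/ΔY = 1 − 116/386.7 ≈ 0.70.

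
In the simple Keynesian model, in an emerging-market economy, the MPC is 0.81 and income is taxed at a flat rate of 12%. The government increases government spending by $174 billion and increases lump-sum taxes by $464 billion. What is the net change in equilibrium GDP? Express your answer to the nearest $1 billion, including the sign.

−$703 billion

Expenditure multiplier = 1/(1 − c(1−t)) = 1/(1 − 0.81×0.88) = 1/0.2872 ≈ 3.482.
ΔG contributes k·ΔG = (+$174 billion) / 0.2872 ≈ +$605.8 billion.
ΔT of +$464 billion changes first-round spending by −c·ΔT = −$375.84 billion, contributing k·(−c·ΔT) = (−$375.84 billion) / 0.2872 ≈ −$1,308.6 billion.
Net ΔY = k(ΔG − c·ΔT) = (−$201.84 billion) / 0.2872 ≈ −$703 billion.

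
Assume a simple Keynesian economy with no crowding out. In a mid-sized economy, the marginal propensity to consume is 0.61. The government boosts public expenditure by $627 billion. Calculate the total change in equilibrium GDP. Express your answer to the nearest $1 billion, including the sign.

Expenditure multiplier = 1/(1 − MPC) = 1/(1 − 0.61) = 1/0.39 ≈ 2.564.
ΔY = k × ΔG = (+$627 billion) / 0.39 ≈ +$1,608 billion.

+$1,608 billion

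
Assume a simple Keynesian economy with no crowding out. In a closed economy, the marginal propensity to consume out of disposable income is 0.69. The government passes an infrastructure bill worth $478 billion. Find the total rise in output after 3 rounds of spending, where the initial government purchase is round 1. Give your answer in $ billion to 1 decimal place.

Round 1 adds ΔG = $478 billion; each later round is MPC = 0.69 times the previous.
After 3 rounds: 478 + 329.82 + 227.5758 = ΔG·(1 − c^3)/(1 − c) = 478 × (1 − 0.328509)/0.31 ≈ $1,035.4 billion.

$1,035.4 billion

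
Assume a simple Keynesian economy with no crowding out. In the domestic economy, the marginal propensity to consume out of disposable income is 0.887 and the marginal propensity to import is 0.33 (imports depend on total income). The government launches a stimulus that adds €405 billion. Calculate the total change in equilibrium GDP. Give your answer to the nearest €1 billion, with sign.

Spending multiplier = 1/(1 − c + m) = 1/(1 − 0.887 + 0.33) = 1/0.443 ≈ 2.257.
ΔY = k × ΔG = (+€405 billion) / 0.443 ≈ +€914 billion.

+€914 billion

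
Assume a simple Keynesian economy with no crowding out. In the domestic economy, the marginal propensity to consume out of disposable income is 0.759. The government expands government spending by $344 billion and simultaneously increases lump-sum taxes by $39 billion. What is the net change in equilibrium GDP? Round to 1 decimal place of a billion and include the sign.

+$1,304.6 billion

Expenditure multiplier = 1/(1 − MPC) = 1/(1 − 0.759) = 1/0.241 ≈ 4.149.
ΔG contributes k·ΔG = (+$344 billion) / 0.241 ≈ +$1,427.4 billion.
ΔT of +$39 billion changes first-round spending by −c·ΔT = −$29.601 billion, contributing k·(−c·ΔT) = (−$29.601 billion) / 0.241 ≈ −$122.8 billion.
Net ΔY = k(ΔG − c·ΔT) = (+$314.399 billion) / 0.241 ≈ +$1,304.6 billion.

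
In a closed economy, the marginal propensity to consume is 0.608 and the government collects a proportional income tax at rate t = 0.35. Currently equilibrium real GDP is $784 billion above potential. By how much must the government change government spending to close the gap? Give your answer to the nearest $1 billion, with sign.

−$474 billion

Spending multiplier = 1/(1 − c(1−t)) = 1/(1 − 0.608×0.65) = 1/0.6048 ≈ 1.653.
Need ΔY = −$784 billion, so ΔG = ΔY/k = (−$784 billion) × 0.6048 ≈ −$474 billion.
The government should cut government spending by $474 billion.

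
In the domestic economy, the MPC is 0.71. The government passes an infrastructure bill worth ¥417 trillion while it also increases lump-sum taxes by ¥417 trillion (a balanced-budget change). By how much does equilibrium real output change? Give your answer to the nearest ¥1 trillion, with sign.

Expenditure multiplier = 1/(1 − MPC) = 1/(1 − 0.71) = 1/0.29 ≈ 3.448.
ΔG contributes k·ΔG = (+¥417 trillion) / 0.29 ≈ +¥1,437.9 trillion.
ΔT of +¥417 trillion changes first-round spending by −c·ΔT = −¥296.07 trillion, contributing k·(−c·ΔT) = (−¥296.07 trillion) / 0.29 ≈ −¥1,020.9 trillion.
With ΔG = ΔT and no other leakages, the balanced-budget multiplier is 1, so ΔY = ΔG = +¥417 trillion.

+¥417 trillion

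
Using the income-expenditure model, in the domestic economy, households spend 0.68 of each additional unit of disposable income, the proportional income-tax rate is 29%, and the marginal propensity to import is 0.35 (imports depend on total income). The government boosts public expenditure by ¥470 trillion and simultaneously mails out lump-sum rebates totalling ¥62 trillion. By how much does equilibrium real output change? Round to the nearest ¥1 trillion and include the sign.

Expenditure multiplier = 1/(1 − c(1−t) + m) = 1/(1 − 0.68×0.71 + 0.35) = 1/0.8672 ≈ 1.153.
ΔG contributes k·ΔG = (+¥470 trillion) / 0.8672 ≈ +¥542 trillion.
ΔT of −¥62 trillion changes first-round spending by −c·ΔT = +¥42.16 trillion, contributing k·(−c·ΔT) = (+¥42.16 trillion) / 0.8672 ≈ +¥48.6 trillion.
Net ΔY = k(ΔG − c·ΔT) = (+¥512.16 trillion) / 0.8672 ≈ +¥591 trillion.

+¥591 trillion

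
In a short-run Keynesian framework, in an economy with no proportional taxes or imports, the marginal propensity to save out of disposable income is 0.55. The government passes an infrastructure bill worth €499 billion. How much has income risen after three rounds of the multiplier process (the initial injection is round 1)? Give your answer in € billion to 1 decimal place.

€824.6 billion

MPC = 1 − MPS = 1 − 0.55 = 0.45.
Round 1 adds ΔG = €499 billion; each later round is MPC = 0.45 times the previous.
After 3 rounds: 499 + 224.55 + 101.0475 = ΔG·(1 − c^3)/(1 − c) = 499 × (1 − 0.091125)/0.55 ≈ €824.6 billion.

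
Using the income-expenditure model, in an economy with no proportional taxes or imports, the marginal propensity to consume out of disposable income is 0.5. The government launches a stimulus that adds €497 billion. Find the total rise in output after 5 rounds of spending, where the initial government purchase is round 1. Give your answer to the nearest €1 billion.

Round 1 adds ΔG = €497 billion; each later round is MPC = 0.5 times the previous.
After 5 rounds: 497 + 248.5 + 124.25 + 62.125 + 31.0625 = ΔG·(1 − c^5)/(1 − c) = 497 × (1 − 0.03125)/0.5 ≈ €963 billion.

€963 billion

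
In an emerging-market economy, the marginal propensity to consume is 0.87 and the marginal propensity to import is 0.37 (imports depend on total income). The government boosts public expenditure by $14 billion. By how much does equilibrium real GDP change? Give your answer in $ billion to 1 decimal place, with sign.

+$28.0 billion

Expenditure multiplier = 1/(1 − c + m) = 1/(1 − 0.87 + 0.37) = 1/0.5 = 2.
ΔY = k × ΔG = (+$14 billion) / 0.5 = +$28 billion.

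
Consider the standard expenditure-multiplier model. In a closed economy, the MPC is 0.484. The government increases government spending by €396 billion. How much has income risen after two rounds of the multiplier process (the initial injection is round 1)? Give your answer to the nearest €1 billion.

Round 1 adds ΔG = €396 billion; each later round is MPC = 0.484 times the previous.
After 2 rounds: 396 + 191.664 = ΔG·(1 − c^2)/(1 − c) = 396 × (1 − 0.234256)/0.516 ≈ €588 billion.

€588 billion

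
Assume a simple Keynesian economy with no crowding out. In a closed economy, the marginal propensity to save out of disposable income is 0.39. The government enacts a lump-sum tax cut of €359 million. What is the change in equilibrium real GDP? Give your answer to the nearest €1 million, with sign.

+€562 million

MPC = 1 − MPS = 1 − 0.39 = 0.61.
A lump-sum tax change of −€359 million shifts disposable income by +€359 million; first-round consumption changes by −c × ΔT = −0.61 × (−€359 million) = +€218.99 million.
Expenditure multiplier = 1/(1 − MPC) = 1/(1 − 0.61) = 1/0.39 ≈ 2.564.
The tax multiplier is −c × k ≈ −1.564, so ΔY = k × (−c·ΔT) = (+€218.99 million) / 0.39 ≈ +€562 million.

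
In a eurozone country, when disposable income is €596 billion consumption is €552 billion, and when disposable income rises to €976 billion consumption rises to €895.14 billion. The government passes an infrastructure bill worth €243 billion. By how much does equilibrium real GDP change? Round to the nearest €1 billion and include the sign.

+€2,505 billion

MPC = ΔC/ΔYd = (895.14 − 552)/(976 − 596) = 343.14/380 = 0.903.
Spending multiplier = 1/(1 − MPC) = 1/(1 − 0.903) = 1/0.097 ≈ 10.309.
ΔY = k × ΔG = (+€243 billion) / 0.097 ≈ +€2,505 billion.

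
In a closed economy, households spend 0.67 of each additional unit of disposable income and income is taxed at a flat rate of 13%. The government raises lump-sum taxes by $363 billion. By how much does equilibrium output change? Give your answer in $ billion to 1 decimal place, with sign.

−$583.1 billion

A lump-sum tax change of +$363 billion shifts disposable income by −$363 billion; first-round consumption changes by −c × ΔT = −0.67 × (+$363 billion) = −$243.21 billion.
Expenditure multiplier = 1/(1 − c(1−t)) = 1/(1 − 0.67×0.87) = 1/0.4171 ≈ 2.398.
The tax multiplier is −c × k ≈ −1.606, so ΔY = k × (−c·ΔT) = (−$243.21 billion) / 0.4171 ≈ −$583.1 billion.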